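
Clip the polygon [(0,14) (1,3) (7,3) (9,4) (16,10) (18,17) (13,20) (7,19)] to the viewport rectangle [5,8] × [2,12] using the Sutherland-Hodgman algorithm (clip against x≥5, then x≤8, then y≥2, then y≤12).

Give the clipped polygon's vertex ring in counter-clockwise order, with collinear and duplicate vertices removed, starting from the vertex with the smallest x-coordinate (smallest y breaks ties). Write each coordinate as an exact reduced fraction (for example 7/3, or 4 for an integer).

1. After x ≥ 5: [(5,123/7) (5,3) (7,3) (9,4) (16,10) (18,17) (13,20) (7,19)]
2. After x ≤ 8: [(5,123/7) (5,3) (7,3) (8,7/2) (8,115/6) (7,19)]
3. After y ≥ 2: [(5,123/7) (5,3) (7,3) (8,7/2) (8,115/6) (7,19)]
4. After y ≤ 12: [(5,12) (5,3) (7,3) (8,7/2) (8,12)]
5. Canonical ring: [(5,3) (7,3) (8,7/2) (8,12) (5,12)]

Clipped polygon: [(5,3) (7,3) (8,7/2) (8,12) (5,12)]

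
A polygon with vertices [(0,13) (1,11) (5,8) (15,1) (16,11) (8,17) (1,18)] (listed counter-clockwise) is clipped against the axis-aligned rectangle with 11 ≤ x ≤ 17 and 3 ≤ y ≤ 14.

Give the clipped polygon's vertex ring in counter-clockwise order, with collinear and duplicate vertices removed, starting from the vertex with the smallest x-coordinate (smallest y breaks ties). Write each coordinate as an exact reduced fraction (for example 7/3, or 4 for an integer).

1. After x ≥ 11: [(11,19/5) (15,1) (16,11) (11,59/4)]
2. After x ≤ 17: [(11,19/5) (15,1) (16,11) (11,59/4)]
3. After y ≥ 3: [(11,19/5) (85/7,3) (76/5,3) (16,11) (11,59/4)]
4. After y ≤ 14: [(11,14) (11,19/5) (85/7,3) (76/5,3) (16,11) (12,14)]
5. Canonical ring: [(11,19/5) (85/7,3) (76/5,3) (16,11) (12,14) (11,14)]

Clipped polygon: [(11,19/5) (85/7,3) (76/5,3) (16,11) (12,14) (11,14)]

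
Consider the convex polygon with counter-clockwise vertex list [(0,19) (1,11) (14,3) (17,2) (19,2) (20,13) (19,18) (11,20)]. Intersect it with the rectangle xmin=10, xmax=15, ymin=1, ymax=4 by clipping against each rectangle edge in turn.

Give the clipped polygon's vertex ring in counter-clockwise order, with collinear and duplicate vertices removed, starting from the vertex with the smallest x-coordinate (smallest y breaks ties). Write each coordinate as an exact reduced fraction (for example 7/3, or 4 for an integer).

Clipped polygon: [(99/8,4) (14,3) (15,8/3) (15,4)]

1. After x ≥ 10: [(10,219/11) (10,71/13) (14,3) (17,2) (19,2) (20,13) (19,18) (11,20)]
2. After x ≤ 15: [(10,219/11) (10,71/13) (14,3) (15,8/3) (15,19) (11,20)]
3. After y ≥ 1: [(10,219/11) (10,71/13) (14,3) (15,8/3) (15,19) (11,20)]
4. After y ≤ 4: [(99/8,4) (14,3) (15,8/3) (15,4)]
5. Canonical ring: [(99/8,4) (14,3) (15,8/3) (15,4)]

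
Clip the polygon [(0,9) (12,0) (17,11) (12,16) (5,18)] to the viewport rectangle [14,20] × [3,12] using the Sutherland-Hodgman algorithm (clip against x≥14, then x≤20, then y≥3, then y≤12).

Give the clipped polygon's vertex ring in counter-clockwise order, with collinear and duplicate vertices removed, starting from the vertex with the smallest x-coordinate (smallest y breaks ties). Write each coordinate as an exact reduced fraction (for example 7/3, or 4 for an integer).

1. After x ≥ 14: [(14,22/5) (17,11) (14,14)]
2. After x ≤ 20: [(14,22/5) (17,11) (14,14)]
3. After y ≥ 3: [(14,22/5) (17,11) (14,14)]
4. After y ≤ 12: [(14,12) (14,22/5) (17,11) (16,12)]
5. Canonical ring: [(14,22/5) (17,11) (16,12) (14,12)]

Clipped polygon: [(14,22/5) (17,11) (16,12) (14,12)]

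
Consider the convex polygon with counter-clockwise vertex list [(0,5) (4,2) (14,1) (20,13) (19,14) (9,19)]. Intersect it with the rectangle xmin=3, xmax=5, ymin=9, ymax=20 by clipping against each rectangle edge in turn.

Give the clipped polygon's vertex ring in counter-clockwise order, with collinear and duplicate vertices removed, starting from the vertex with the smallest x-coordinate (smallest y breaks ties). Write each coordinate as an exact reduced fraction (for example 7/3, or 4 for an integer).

Clipped polygon: [(3,9) (5,9) (5,115/9) (3,29/3)]

1. After x ≥ 3: [(3,29/3) (3,11/4) (4,2) (14,1) (20,13) (19,14) (9,19)]
2. After x ≤ 5: [(5,115/9) (3,29/3) (3,11/4) (4,2) (5,19/10)]
3. After y ≥ 9: [(5,9) (5,115/9) (3,29/3) (3,9)]
4. After y ≤ 20: [(5,9) (5,115/9) (3,29/3) (3,9)]
5. Canonical ring: [(3,9) (5,9) (5,115/9) (3,29/3)]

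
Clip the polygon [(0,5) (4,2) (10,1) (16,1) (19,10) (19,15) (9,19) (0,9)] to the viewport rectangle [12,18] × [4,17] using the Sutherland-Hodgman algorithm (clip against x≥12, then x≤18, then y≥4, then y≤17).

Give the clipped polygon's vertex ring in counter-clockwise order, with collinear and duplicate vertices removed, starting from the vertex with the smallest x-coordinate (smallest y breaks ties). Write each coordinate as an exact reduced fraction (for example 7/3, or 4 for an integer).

1. After x ≥ 12: [(12,1) (16,1) (19,10) (19,15) (12,89/5)]
2. After x ≤ 18: [(12,1) (16,1) (18,7) (18,77/5) (12,89/5)]
3. After y ≥ 4: [(12,4) (17,4) (18,7) (18,77/5) (12,89/5)]
4. After y ≤ 17: [(12,17) (12,4) (17,4) (18,7) (18,77/5) (14,17)]
5. Canonical ring: [(12,4) (17,4) (18,7) (18,77/5) (14,17) (12,17)]

Clipped polygon: [(12,4) (17,4) (18,7) (18,77/5) (14,17) (12,17)]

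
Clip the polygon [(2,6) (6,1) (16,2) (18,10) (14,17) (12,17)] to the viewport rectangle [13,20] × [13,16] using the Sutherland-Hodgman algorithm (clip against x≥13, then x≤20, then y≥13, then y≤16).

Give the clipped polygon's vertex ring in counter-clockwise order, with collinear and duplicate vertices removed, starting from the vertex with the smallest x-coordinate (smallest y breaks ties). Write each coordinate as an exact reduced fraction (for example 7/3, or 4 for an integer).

1. After x ≥ 13: [(13,17/10) (16,2) (18,10) (14,17) (13,17)]
2. After x ≤ 20: [(13,17/10) (16,2) (18,10) (14,17) (13,17)]
3. After y ≥ 13: [(13,13) (114/7,13) (14,17) (13,17)]
4. After y ≤ 16: [(13,16) (13,13) (114/7,13) (102/7,16)]
5. Canonical ring: [(13,13) (114/7,13) (102/7,16) (13,16)]

Clipped polygon: [(13,13) (114/7,13) (102/7,16) (13,16)]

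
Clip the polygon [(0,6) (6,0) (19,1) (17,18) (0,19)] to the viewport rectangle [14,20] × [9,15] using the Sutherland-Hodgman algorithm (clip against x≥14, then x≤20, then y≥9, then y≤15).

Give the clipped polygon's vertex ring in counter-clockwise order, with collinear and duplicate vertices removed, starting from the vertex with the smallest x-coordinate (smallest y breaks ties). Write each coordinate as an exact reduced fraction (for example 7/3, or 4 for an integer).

1. After x ≥ 14: [(14,8/13) (19,1) (17,18) (14,309/17)]
2. After x ≤ 20: [(14,8/13) (19,1) (17,18) (14,309/17)]
3. After y ≥ 9: [(14,9) (307/17,9) (17,18) (14,309/17)]
4. After y ≤ 15: [(14,15) (14,9) (307/17,9) (295/17,15)]
5. Canonical ring: [(14,9) (307/17,9) (295/17,15) (14,15)]

Clipped polygon: [(14,9) (307/17,9) (295/17,15) (14,15)]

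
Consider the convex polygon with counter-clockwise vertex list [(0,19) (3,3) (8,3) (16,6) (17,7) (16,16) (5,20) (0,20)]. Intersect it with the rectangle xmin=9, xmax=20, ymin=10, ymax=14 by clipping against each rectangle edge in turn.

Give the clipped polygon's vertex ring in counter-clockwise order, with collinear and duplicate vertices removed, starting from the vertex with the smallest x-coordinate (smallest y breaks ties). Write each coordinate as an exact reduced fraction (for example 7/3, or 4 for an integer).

Clipped polygon: [(9,10) (50/3,10) (146/9,14) (9,14)]

1. After x ≥ 9: [(9,27/8) (16,6) (17,7) (16,16) (9,204/11)]
2. After x ≤ 20: [(9,27/8) (16,6) (17,7) (16,16) (9,204/11)]
3. After y ≥ 10: [(9,10) (50/3,10) (16,16) (9,204/11)]
4. After y ≤ 14: [(9,14) (9,10) (50/3,10) (146/9,14)]
5. Canonical ring: [(9,10) (50/3,10) (146/9,14) (9,14)]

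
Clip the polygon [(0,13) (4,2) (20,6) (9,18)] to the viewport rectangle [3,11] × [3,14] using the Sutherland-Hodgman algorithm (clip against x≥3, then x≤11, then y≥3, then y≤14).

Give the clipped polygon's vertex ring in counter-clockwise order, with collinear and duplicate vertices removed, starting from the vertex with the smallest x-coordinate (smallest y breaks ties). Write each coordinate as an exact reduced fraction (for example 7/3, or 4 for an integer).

Clipped polygon: [(3,19/4) (40/11,3) (8,3) (11,15/4) (11,14) (3,14)]

1. After x ≥ 3: [(3,44/3) (3,19/4) (4,2) (20,6) (9,18)]
2. After x ≤ 11: [(3,44/3) (3,19/4) (4,2) (11,15/4) (11,174/11) (9,18)]
3. After y ≥ 3: [(3,44/3) (3,19/4) (40/11,3) (8,3) (11,15/4) (11,174/11) (9,18)]
4. After y ≤ 14: [(3,14) (3,19/4) (40/11,3) (8,3) (11,15/4) (11,14)]
5. Canonical ring: [(3,19/4) (40/11,3) (8,3) (11,15/4) (11,14) (3,14)]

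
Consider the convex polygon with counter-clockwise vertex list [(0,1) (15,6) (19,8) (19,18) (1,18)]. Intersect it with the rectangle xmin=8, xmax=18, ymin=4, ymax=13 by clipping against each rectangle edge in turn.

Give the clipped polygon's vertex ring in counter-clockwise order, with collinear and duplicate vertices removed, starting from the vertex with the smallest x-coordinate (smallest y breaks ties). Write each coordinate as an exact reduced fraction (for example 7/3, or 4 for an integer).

Clipped polygon: [(8,4) (9,4) (15,6) (18,15/2) (18,13) (8,13)]

1. After x ≥ 8: [(8,11/3) (15,6) (19,8) (19,18) (8,18)]
2. After x ≤ 18: [(8,11/3) (15,6) (18,15/2) (18,18) (8,18)]
3. After y ≥ 4: [(8,4) (9,4) (15,6) (18,15/2) (18,18) (8,18)]
4. After y ≤ 13: [(8,13) (8,4) (9,4) (15,6) (18,15/2) (18,13)]
5. Canonical ring: [(8,4) (9,4) (15,6) (18,15/2) (18,13) (8,13)]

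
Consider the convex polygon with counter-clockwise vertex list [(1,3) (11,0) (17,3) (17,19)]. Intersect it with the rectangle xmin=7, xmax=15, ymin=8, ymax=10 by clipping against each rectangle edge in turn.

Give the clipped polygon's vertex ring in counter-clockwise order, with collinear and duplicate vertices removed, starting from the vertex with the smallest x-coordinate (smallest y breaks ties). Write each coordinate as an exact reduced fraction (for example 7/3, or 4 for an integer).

Clipped polygon: [(7,8) (15,8) (15,10) (8,10) (7,9)]

1. After x ≥ 7: [(7,9) (7,6/5) (11,0) (17,3) (17,19)]
2. After x ≤ 15: [(15,17) (7,9) (7,6/5) (11,0) (15,2)]
3. After y ≥ 8: [(15,8) (15,17) (7,9) (7,8)]
4. After y ≤ 10: [(15,8) (15,10) (8,10) (7,9) (7,8)]
5. Canonical ring: [(7,8) (15,8) (15,10) (8,10) (7,9)]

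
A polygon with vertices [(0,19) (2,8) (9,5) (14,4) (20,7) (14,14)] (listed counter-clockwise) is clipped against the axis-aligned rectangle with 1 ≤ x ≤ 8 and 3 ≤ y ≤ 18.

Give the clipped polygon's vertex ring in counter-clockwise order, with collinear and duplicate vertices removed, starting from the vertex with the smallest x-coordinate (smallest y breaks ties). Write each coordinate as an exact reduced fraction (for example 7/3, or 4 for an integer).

Clipped polygon: [(1,27/2) (2,8) (8,38/7) (8,113/7) (14/5,18) (1,18)]

1. After x ≥ 1: [(1,261/14) (1,27/2) (2,8) (9,5) (14,4) (20,7) (14,14)]
2. After x ≤ 8: [(8,113/7) (1,261/14) (1,27/2) (2,8) (8,38/7)]
3. After y ≥ 3: [(8,113/7) (1,261/14) (1,27/2) (2,8) (8,38/7)]
4. After y ≤ 18: [(8,113/7) (14/5,18) (1,18) (1,27/2) (2,8) (8,38/7)]
5. Canonical ring: [(1,27/2) (2,8) (8,38/7) (8,113/7) (14/5,18) (1,18)]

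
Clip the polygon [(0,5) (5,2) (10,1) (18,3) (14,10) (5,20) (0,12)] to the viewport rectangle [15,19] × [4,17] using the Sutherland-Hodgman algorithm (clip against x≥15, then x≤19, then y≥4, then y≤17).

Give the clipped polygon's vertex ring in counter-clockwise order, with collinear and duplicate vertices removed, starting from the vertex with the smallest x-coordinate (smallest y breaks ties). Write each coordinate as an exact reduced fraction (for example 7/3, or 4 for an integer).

Clipped polygon: [(15,4) (122/7,4) (15,33/4)]

1. After x ≥ 15: [(15,9/4) (18,3) (15,33/4)]
2. After x ≤ 19: [(15,9/4) (18,3) (15,33/4)]
3. After y ≥ 4: [(15,4) (122/7,4) (15,33/4)]
4. After y ≤ 17: [(15,4) (122/7,4) (15,33/4)]
5. Canonical ring: [(15,4) (122/7,4) (15,33/4)]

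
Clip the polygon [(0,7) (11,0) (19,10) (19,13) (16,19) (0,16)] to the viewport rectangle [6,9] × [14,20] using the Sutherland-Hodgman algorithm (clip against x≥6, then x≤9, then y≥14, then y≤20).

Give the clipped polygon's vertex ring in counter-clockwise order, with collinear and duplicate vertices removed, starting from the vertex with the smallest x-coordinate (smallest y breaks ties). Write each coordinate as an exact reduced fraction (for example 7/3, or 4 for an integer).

1. After x ≥ 6: [(6,35/11) (11,0) (19,10) (19,13) (16,19) (6,137/8)]
2. After x ≤ 9: [(6,35/11) (9,14/11) (9,283/16) (6,137/8)]
3. After y ≥ 14: [(6,14) (9,14) (9,283/16) (6,137/8)]
4. After y ≤ 20: [(6,14) (9,14) (9,283/16) (6,137/8)]
5. Canonical ring: [(6,14) (9,14) (9,283/16) (6,137/8)]

Clipped polygon: [(6,14) (9,14) (9,283/16) (6,137/8)]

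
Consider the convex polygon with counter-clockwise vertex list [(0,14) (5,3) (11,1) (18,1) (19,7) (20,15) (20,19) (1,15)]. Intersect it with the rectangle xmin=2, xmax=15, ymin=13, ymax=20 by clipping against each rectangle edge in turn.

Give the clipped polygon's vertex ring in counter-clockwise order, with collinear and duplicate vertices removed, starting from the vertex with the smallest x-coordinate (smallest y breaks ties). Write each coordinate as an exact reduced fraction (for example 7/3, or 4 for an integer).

1. After x ≥ 2: [(2,48/5) (5,3) (11,1) (18,1) (19,7) (20,15) (20,19) (2,289/19)]
2. After x ≤ 15: [(2,48/5) (5,3) (11,1) (15,1) (15,341/19) (2,289/19)]
3. After y ≥ 13: [(2,13) (15,13) (15,341/19) (2,289/19)]
4. After y ≤ 20: [(2,13) (15,13) (15,341/19) (2,289/19)]
5. Canonical ring: [(2,13) (15,13) (15,341/19) (2,289/19)]

Clipped polygon: [(2,13) (15,13) (15,341/19) (2,289/19)]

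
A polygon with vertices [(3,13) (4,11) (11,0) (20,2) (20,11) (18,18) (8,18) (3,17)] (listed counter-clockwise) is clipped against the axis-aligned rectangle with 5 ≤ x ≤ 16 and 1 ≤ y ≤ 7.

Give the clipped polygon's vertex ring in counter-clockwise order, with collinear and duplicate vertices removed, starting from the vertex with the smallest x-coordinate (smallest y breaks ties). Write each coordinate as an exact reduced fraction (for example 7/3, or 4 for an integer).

1. After x ≥ 5: [(5,66/7) (11,0) (20,2) (20,11) (18,18) (8,18) (5,87/5)]
2. After x ≤ 16: [(5,66/7) (11,0) (16,10/9) (16,18) (8,18) (5,87/5)]
3. After y ≥ 1: [(5,66/7) (114/11,1) (31/2,1) (16,10/9) (16,18) (8,18) (5,87/5)]
4. After y ≤ 7: [(72/11,7) (114/11,1) (31/2,1) (16,10/9) (16,7)]
5. Canonical ring: [(72/11,7) (114/11,1) (31/2,1) (16,10/9) (16,7)]

Clipped polygon: [(72/11,7) (114/11,1) (31/2,1) (16,10/9) (16,7)]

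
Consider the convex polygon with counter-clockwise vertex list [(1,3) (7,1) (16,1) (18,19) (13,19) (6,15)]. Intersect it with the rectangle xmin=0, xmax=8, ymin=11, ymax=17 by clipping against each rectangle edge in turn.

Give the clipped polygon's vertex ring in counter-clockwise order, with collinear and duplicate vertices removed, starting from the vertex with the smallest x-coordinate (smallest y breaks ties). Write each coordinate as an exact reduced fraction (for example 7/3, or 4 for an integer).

Clipped polygon: [(13/3,11) (8,11) (8,113/7) (6,15)]

1. After x ≥ 0: [(1,3) (7,1) (16,1) (18,19) (13,19) (6,15)]
2. After x ≤ 8: [(1,3) (7,1) (8,1) (8,113/7) (6,15)]
3. After y ≥ 11: [(13/3,11) (8,11) (8,113/7) (6,15)]
4. After y ≤ 17: [(13/3,11) (8,11) (8,113/7) (6,15)]
5. Canonical ring: [(13/3,11) (8,11) (8,113/7) (6,15)]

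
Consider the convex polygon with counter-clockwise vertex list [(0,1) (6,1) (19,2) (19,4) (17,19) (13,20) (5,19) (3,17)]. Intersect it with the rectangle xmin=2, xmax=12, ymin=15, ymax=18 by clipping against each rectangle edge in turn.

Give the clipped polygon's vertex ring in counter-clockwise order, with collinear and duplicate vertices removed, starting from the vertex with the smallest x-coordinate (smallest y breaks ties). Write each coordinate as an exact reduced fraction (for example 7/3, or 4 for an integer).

1. After x ≥ 2: [(2,35/3) (2,1) (6,1) (19,2) (19,4) (17,19) (13,20) (5,19) (3,17)]
2. After x ≤ 12: [(2,35/3) (2,1) (6,1) (12,19/13) (12,159/8) (5,19) (3,17)]
3. After y ≥ 15: [(21/8,15) (12,15) (12,159/8) (5,19) (3,17)]
4. After y ≤ 18: [(21/8,15) (12,15) (12,18) (4,18) (3,17)]
5. Canonical ring: [(21/8,15) (12,15) (12,18) (4,18) (3,17)]

Clipped polygon: [(21/8,15) (12,15) (12,18) (4,18) (3,17)]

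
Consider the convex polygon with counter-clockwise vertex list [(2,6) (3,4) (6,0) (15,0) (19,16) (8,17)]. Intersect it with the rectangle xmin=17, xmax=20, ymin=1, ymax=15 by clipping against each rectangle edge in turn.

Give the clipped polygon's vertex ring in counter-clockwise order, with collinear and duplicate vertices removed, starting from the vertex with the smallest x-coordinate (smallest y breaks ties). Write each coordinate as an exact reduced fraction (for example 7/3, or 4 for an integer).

1. After x ≥ 17: [(17,8) (19,16) (17,178/11)]
2. After x ≤ 20: [(17,8) (19,16) (17,178/11)]
3. After y ≥ 1: [(17,8) (19,16) (17,178/11)]
4. After y ≤ 15: [(17,15) (17,8) (75/4,15)]
5. Canonical ring: [(17,8) (75/4,15) (17,15)]

Clipped polygon: [(17,8) (75/4,15) (17,15)]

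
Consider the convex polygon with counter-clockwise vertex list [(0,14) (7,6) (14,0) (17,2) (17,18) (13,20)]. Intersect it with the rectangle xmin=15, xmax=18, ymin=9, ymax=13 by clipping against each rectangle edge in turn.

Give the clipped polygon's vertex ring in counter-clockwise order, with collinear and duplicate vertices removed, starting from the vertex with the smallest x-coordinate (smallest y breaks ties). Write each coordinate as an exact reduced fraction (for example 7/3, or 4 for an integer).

Clipped polygon: [(15,9) (17,9) (17,13) (15,13)]

1. After x ≥ 15: [(15,2/3) (17,2) (17,18) (15,19)]
2. After x ≤ 18: [(15,2/3) (17,2) (17,18) (15,19)]
3. After y ≥ 9: [(15,9) (17,9) (17,18) (15,19)]
4. After y ≤ 13: [(15,13) (15,9) (17,9) (17,13)]
5. Canonical ring: [(15,9) (17,9) (17,13) (15,13)]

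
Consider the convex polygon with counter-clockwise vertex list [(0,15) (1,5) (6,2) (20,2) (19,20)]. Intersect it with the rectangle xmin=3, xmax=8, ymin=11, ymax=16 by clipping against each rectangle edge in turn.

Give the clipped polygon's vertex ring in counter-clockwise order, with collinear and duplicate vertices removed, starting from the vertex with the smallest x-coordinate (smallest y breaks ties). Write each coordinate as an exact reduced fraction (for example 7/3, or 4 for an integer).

Clipped polygon: [(3,11) (8,11) (8,16) (19/5,16) (3,300/19)]

1. After x ≥ 3: [(3,300/19) (3,19/5) (6,2) (20,2) (19,20)]
2. After x ≤ 8: [(8,325/19) (3,300/19) (3,19/5) (6,2) (8,2)]
3. After y ≥ 11: [(8,11) (8,325/19) (3,300/19) (3,11)]
4. After y ≤ 16: [(8,11) (8,16) (19/5,16) (3,300/19) (3,11)]
5. Canonical ring: [(3,11) (8,11) (8,16) (19/5,16) (3,300/19)]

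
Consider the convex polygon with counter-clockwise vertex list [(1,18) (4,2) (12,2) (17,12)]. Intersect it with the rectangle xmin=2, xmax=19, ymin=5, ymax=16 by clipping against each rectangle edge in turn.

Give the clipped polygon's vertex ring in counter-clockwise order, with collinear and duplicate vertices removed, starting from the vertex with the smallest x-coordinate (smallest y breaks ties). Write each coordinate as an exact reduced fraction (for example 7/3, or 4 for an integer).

Clipped polygon: [(2,38/3) (55/16,5) (27/2,5) (17,12) (19/3,16) (2,16)]

1. After x ≥ 2: [(2,141/8) (2,38/3) (4,2) (12,2) (17,12)]
2. After x ≤ 19: [(2,141/8) (2,38/3) (4,2) (12,2) (17,12)]
3. After y ≥ 5: [(2,141/8) (2,38/3) (55/16,5) (27/2,5) (17,12)]
4. After y ≤ 16: [(19/3,16) (2,16) (2,38/3) (55/16,5) (27/2,5) (17,12)]
5. Canonical ring: [(2,38/3) (55/16,5) (27/2,5) (17,12) (19/3,16) (2,16)]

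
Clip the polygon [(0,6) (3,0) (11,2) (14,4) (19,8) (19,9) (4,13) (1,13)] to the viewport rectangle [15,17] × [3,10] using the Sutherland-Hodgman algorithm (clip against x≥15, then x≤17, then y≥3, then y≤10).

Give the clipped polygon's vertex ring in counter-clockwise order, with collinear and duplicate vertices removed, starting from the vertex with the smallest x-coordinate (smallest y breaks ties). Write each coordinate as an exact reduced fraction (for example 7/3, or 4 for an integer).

1. After x ≥ 15: [(15,24/5) (19,8) (19,9) (15,151/15)]
2. After x ≤ 17: [(15,24/5) (17,32/5) (17,143/15) (15,151/15)]
3. After y ≥ 3: [(15,24/5) (17,32/5) (17,143/15) (15,151/15)]
4. After y ≤ 10: [(15,10) (15,24/5) (17,32/5) (17,143/15) (61/4,10)]
5. Canonical ring: [(15,24/5) (17,32/5) (17,143/15) (61/4,10) (15,10)]

Clipped polygon: [(15,24/5) (17,32/5) (17,143/15) (61/4,10) (15,10)]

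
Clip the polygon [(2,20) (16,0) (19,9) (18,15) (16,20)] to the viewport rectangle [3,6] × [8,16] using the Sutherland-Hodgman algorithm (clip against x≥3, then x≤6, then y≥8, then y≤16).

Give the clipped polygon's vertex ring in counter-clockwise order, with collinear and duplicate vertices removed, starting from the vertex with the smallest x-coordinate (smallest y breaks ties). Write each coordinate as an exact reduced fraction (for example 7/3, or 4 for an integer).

Clipped polygon: [(24/5,16) (6,100/7) (6,16)]

1. After x ≥ 3: [(3,20) (3,130/7) (16,0) (19,9) (18,15) (16,20)]
2. After x ≤ 6: [(6,20) (3,20) (3,130/7) (6,100/7)]
3. After y ≥ 8: [(6,20) (3,20) (3,130/7) (6,100/7)]
4. After y ≤ 16: [(6,16) (24/5,16) (6,100/7)]
5. Canonical ring: [(24/5,16) (6,100/7) (6,16)]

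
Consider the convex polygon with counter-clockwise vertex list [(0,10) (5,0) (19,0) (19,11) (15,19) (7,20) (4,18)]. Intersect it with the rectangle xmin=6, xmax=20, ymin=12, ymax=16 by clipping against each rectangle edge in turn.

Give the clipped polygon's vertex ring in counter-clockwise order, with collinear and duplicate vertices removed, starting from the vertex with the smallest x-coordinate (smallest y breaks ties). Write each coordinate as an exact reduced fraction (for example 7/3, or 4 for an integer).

1. After x ≥ 6: [(6,0) (19,0) (19,11) (15,19) (7,20) (6,58/3)]
2. After x ≤ 20: [(6,0) (19,0) (19,11) (15,19) (7,20) (6,58/3)]
3. After y ≥ 12: [(6,12) (37/2,12) (15,19) (7,20) (6,58/3)]
4. After y ≤ 16: [(6,16) (6,12) (37/2,12) (33/2,16)]
5. Canonical ring: [(6,12) (37/2,12) (33/2,16) (6,16)]

Clipped polygon: [(6,12) (37/2,12) (33/2,16) (6,16)]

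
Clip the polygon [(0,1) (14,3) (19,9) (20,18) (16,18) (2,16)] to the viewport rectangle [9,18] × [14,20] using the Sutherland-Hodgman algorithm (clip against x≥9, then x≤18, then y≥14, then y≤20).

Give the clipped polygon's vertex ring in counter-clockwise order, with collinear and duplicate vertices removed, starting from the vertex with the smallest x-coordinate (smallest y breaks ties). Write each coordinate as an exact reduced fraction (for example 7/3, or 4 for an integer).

Clipped polygon: [(9,14) (18,14) (18,18) (16,18) (9,17)]

1. After x ≥ 9: [(9,16/7) (14,3) (19,9) (20,18) (16,18) (9,17)]
2. After x ≤ 18: [(9,16/7) (14,3) (18,39/5) (18,18) (16,18) (9,17)]
3. After y ≥ 14: [(9,14) (18,14) (18,18) (16,18) (9,17)]
4. After y ≤ 20: [(9,14) (18,14) (18,18) (16,18) (9,17)]
5. Canonical ring: [(9,14) (18,14) (18,18) (16,18) (9,17)]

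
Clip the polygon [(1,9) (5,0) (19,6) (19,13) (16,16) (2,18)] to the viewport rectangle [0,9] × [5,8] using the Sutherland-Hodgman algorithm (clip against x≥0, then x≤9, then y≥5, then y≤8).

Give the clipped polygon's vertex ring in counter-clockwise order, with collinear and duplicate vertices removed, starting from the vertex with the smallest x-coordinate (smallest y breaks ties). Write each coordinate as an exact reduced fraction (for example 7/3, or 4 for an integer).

1. After x ≥ 0: [(1,9) (5,0) (19,6) (19,13) (16,16) (2,18)]
2. After x ≤ 9: [(1,9) (5,0) (9,12/7) (9,17) (2,18)]
3. After y ≥ 5: [(1,9) (25/9,5) (9,5) (9,17) (2,18)]
4. After y ≤ 8: [(13/9,8) (25/9,5) (9,5) (9,8)]
5. Canonical ring: [(13/9,8) (25/9,5) (9,5) (9,8)]

Clipped polygon: [(13/9,8) (25/9,5) (9,5) (9,8)]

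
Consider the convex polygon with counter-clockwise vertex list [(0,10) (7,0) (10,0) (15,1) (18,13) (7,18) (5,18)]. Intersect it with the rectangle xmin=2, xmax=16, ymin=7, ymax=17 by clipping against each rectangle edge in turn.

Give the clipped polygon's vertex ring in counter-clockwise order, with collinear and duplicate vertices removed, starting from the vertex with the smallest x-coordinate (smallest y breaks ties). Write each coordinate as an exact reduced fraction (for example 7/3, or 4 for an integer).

1. After x ≥ 2: [(2,66/5) (2,50/7) (7,0) (10,0) (15,1) (18,13) (7,18) (5,18)]
2. After x ≤ 16: [(2,66/5) (2,50/7) (7,0) (10,0) (15,1) (16,5) (16,153/11) (7,18) (5,18)]
3. After y ≥ 7: [(2,66/5) (2,50/7) (21/10,7) (16,7) (16,153/11) (7,18) (5,18)]
4. After y ≤ 17: [(35/8,17) (2,66/5) (2,50/7) (21/10,7) (16,7) (16,153/11) (46/5,17)]
5. Canonical ring: [(2,50/7) (21/10,7) (16,7) (16,153/11) (46/5,17) (35/8,17) (2,66/5)]

Clipped polygon: [(2,50/7) (21/10,7) (16,7) (16,153/11) (46/5,17) (35/8,17) (2,66/5)]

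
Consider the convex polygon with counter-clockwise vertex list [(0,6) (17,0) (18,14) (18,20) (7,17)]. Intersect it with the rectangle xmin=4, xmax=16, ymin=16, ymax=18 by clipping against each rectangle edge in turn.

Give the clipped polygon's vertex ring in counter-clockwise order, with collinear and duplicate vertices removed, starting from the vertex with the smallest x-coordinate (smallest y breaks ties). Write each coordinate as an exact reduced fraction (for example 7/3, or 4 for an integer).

Clipped polygon: [(70/11,16) (16,16) (16,18) (32/3,18) (7,17)]

1. After x ≥ 4: [(4,86/7) (4,78/17) (17,0) (18,14) (18,20) (7,17)]
2. After x ≤ 16: [(4,86/7) (4,78/17) (16,6/17) (16,214/11) (7,17)]
3. After y ≥ 16: [(70/11,16) (16,16) (16,214/11) (7,17)]
4. After y ≤ 18: [(70/11,16) (16,16) (16,18) (32/3,18) (7,17)]
5. Canonical ring: [(70/11,16) (16,16) (16,18) (32/3,18) (7,17)]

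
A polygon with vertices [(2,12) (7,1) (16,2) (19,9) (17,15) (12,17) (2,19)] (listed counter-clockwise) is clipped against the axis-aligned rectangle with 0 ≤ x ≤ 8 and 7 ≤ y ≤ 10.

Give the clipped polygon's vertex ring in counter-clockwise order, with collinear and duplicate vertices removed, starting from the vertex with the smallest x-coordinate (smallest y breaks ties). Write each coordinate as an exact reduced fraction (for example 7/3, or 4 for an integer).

1. After x ≥ 0: [(2,12) (7,1) (16,2) (19,9) (17,15) (12,17) (2,19)]
2. After x ≤ 8: [(2,12) (7,1) (8,10/9) (8,89/5) (2,19)]
3. After y ≥ 7: [(2,12) (47/11,7) (8,7) (8,89/5) (2,19)]
4. After y ≤ 10: [(32/11,10) (47/11,7) (8,7) (8,10)]
5. Canonical ring: [(32/11,10) (47/11,7) (8,7) (8,10)]

Clipped polygon: [(32/11,10) (47/11,7) (8,7) (8,10)]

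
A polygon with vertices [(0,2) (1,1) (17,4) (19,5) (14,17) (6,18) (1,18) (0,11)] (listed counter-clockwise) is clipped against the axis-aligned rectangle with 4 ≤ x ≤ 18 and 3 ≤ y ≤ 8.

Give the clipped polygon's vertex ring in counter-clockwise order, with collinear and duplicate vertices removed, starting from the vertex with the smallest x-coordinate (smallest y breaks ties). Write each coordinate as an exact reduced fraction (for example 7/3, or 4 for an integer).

Clipped polygon: [(4,3) (35/3,3) (17,4) (18,9/2) (18,37/5) (71/4,8) (4,8)]

1. After x ≥ 4: [(4,25/16) (17,4) (19,5) (14,17) (6,18) (4,18)]
2. After x ≤ 18: [(4,25/16) (17,4) (18,9/2) (18,37/5) (14,17) (6,18) (4,18)]
3. After y ≥ 3: [(4,3) (35/3,3) (17,4) (18,9/2) (18,37/5) (14,17) (6,18) (4,18)]
4. After y ≤ 8: [(4,8) (4,3) (35/3,3) (17,4) (18,9/2) (18,37/5) (71/4,8)]
5. Canonical ring: [(4,3) (35/3,3) (17,4) (18,9/2) (18,37/5) (71/4,8) (4,8)]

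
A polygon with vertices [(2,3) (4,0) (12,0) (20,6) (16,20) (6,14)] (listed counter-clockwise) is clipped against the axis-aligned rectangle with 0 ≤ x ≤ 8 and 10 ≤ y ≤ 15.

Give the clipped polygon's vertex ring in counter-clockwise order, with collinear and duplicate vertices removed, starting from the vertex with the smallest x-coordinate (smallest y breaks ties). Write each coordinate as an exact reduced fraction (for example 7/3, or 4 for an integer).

1. After x ≥ 0: [(2,3) (4,0) (12,0) (20,6) (16,20) (6,14)]
2. After x ≤ 8: [(2,3) (4,0) (8,0) (8,76/5) (6,14)]
3. After y ≥ 10: [(50/11,10) (8,10) (8,76/5) (6,14)]
4. After y ≤ 15: [(50/11,10) (8,10) (8,15) (23/3,15) (6,14)]
5. Canonical ring: [(50/11,10) (8,10) (8,15) (23/3,15) (6,14)]

Clipped polygon: [(50/11,10) (8,10) (8,15) (23/3,15) (6,14)]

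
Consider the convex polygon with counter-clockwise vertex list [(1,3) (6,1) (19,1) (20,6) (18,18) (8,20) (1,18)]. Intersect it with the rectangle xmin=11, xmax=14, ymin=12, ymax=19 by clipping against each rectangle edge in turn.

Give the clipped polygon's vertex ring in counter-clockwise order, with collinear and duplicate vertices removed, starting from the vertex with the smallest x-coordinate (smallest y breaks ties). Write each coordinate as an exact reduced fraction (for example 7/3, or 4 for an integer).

Clipped polygon: [(11,12) (14,12) (14,94/5) (13,19) (11,19)]

1. After x ≥ 11: [(11,1) (19,1) (20,6) (18,18) (11,97/5)]
2. After x ≤ 14: [(11,1) (14,1) (14,94/5) (11,97/5)]
3. After y ≥ 12: [(11,12) (14,12) (14,94/5) (11,97/5)]
4. After y ≤ 19: [(11,19) (11,12) (14,12) (14,94/5) (13,19)]
5. Canonical ring: [(11,12) (14,12) (14,94/5) (13,19) (11,19)]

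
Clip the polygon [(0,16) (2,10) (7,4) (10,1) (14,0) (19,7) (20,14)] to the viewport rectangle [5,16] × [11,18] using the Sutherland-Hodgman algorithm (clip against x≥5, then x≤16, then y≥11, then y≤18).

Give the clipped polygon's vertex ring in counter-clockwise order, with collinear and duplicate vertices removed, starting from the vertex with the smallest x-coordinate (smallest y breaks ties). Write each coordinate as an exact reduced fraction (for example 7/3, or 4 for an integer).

Clipped polygon: [(5,11) (16,11) (16,72/5) (5,31/2)]

1. After x ≥ 5: [(5,31/2) (5,32/5) (7,4) (10,1) (14,0) (19,7) (20,14)]
2. After x ≤ 16: [(16,72/5) (5,31/2) (5,32/5) (7,4) (10,1) (14,0) (16,14/5)]
3. After y ≥ 11: [(16,11) (16,72/5) (5,31/2) (5,11)]
4. After y ≤ 18: [(16,11) (16,72/5) (5,31/2) (5,11)]
5. Canonical ring: [(5,11) (16,11) (16,72/5) (5,31/2)]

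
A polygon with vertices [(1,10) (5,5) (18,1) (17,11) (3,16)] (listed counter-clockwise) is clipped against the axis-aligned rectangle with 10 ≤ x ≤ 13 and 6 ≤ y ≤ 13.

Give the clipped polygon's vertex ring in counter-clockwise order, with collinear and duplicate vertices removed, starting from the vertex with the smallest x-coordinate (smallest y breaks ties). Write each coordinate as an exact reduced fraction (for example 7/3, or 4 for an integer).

1. After x ≥ 10: [(10,45/13) (18,1) (17,11) (10,27/2)]
2. After x ≤ 13: [(10,45/13) (13,33/13) (13,87/7) (10,27/2)]
3. After y ≥ 6: [(10,6) (13,6) (13,87/7) (10,27/2)]
4. After y ≤ 13: [(10,13) (10,6) (13,6) (13,87/7) (57/5,13)]
5. Canonical ring: [(10,6) (13,6) (13,87/7) (57/5,13) (10,13)]

Clipped polygon: [(10,6) (13,6) (13,87/7) (57/5,13) (10,13)]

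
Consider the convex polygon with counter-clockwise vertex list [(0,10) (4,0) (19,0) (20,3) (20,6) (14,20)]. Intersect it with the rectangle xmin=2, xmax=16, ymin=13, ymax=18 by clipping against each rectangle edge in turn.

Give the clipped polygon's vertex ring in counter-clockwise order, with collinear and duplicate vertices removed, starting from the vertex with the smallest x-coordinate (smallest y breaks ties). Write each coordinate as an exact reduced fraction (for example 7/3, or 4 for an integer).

Clipped polygon: [(21/5,13) (16,13) (16,46/3) (104/7,18) (56/5,18)]

1. After x ≥ 2: [(2,80/7) (2,5) (4,0) (19,0) (20,3) (20,6) (14,20)]
2. After x ≤ 16: [(2,80/7) (2,5) (4,0) (16,0) (16,46/3) (14,20)]
3. After y ≥ 13: [(21/5,13) (16,13) (16,46/3) (14,20)]
4. After y ≤ 18: [(56/5,18) (21/5,13) (16,13) (16,46/3) (104/7,18)]
5. Canonical ring: [(21/5,13) (16,13) (16,46/3) (104/7,18) (56/5,18)]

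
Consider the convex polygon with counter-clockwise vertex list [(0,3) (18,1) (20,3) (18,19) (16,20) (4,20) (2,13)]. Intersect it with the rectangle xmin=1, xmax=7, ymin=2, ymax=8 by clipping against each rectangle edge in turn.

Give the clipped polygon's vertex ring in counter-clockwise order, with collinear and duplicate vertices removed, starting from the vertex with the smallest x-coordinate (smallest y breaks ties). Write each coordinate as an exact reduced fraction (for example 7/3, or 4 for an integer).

1. After x ≥ 1: [(1,8) (1,26/9) (18,1) (20,3) (18,19) (16,20) (4,20) (2,13)]
2. After x ≤ 7: [(1,8) (1,26/9) (7,20/9) (7,20) (4,20) (2,13)]
3. After y ≥ 2: [(1,8) (1,26/9) (7,20/9) (7,20) (4,20) (2,13)]
4. After y ≤ 8: [(1,8) (1,8) (1,26/9) (7,20/9) (7,8)]
5. Canonical ring: [(1,26/9) (7,20/9) (7,8) (1,8)]

Clipped polygon: [(1,26/9) (7,20/9) (7,8) (1,8)]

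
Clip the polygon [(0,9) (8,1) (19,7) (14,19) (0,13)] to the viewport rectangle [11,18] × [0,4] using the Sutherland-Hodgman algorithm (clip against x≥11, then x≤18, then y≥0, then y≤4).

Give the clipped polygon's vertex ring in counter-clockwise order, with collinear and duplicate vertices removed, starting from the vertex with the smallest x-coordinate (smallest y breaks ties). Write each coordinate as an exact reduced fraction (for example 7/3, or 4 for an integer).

1. After x ≥ 11: [(11,29/11) (19,7) (14,19) (11,124/7)]
2. After x ≤ 18: [(11,29/11) (18,71/11) (18,47/5) (14,19) (11,124/7)]
3. After y ≥ 0: [(11,29/11) (18,71/11) (18,47/5) (14,19) (11,124/7)]
4. After y ≤ 4: [(11,4) (11,29/11) (27/2,4)]
5. Canonical ring: [(11,29/11) (27/2,4) (11,4)]

Clipped polygon: [(11,29/11) (27/2,4) (11,4)]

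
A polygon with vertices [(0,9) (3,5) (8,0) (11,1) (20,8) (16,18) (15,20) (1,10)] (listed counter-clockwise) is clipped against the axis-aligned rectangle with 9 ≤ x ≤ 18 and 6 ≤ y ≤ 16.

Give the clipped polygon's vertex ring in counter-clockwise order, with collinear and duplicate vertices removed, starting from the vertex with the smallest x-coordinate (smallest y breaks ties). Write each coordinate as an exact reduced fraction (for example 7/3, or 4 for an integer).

Clipped polygon: [(9,6) (122/7,6) (18,58/9) (18,13) (84/5,16) (47/5,16) (9,110/7)]

1. After x ≥ 9: [(9,1/3) (11,1) (20,8) (16,18) (15,20) (9,110/7)]
2. After x ≤ 18: [(9,1/3) (11,1) (18,58/9) (18,13) (16,18) (15,20) (9,110/7)]
3. After y ≥ 6: [(9,6) (122/7,6) (18,58/9) (18,13) (16,18) (15,20) (9,110/7)]
4. After y ≤ 16: [(9,6) (122/7,6) (18,58/9) (18,13) (84/5,16) (47/5,16) (9,110/7)]
5. Canonical ring: [(9,6) (122/7,6) (18,58/9) (18,13) (84/5,16) (47/5,16) (9,110/7)]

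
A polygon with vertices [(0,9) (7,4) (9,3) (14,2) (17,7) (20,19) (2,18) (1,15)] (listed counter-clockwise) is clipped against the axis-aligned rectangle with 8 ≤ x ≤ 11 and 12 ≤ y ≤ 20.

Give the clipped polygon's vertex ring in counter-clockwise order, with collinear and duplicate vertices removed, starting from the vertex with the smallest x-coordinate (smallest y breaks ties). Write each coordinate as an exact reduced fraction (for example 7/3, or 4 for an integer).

1. After x ≥ 8: [(8,7/2) (9,3) (14,2) (17,7) (20,19) (8,55/3)]
2. After x ≤ 11: [(8,7/2) (9,3) (11,13/5) (11,37/2) (8,55/3)]
3. After y ≥ 12: [(8,12) (11,12) (11,37/2) (8,55/3)]
4. After y ≤ 20: [(8,12) (11,12) (11,37/2) (8,55/3)]
5. Canonical ring: [(8,12) (11,12) (11,37/2) (8,55/3)]

Clipped polygon: [(8,12) (11,12) (11,37/2) (8,55/3)]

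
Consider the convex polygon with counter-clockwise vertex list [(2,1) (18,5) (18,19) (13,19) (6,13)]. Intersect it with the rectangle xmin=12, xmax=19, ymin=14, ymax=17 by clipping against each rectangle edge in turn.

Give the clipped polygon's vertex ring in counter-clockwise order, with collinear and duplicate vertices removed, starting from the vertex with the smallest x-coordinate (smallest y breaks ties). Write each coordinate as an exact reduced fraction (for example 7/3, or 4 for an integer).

Clipped polygon: [(12,14) (18,14) (18,17) (12,17)]

1. After x ≥ 12: [(12,7/2) (18,5) (18,19) (13,19) (12,127/7)]
2. After x ≤ 19: [(12,7/2) (18,5) (18,19) (13,19) (12,127/7)]
3. After y ≥ 14: [(12,14) (18,14) (18,19) (13,19) (12,127/7)]
4. After y ≤ 17: [(12,17) (12,14) (18,14) (18,17)]
5. Canonical ring: [(12,14) (18,14) (18,17) (12,17)]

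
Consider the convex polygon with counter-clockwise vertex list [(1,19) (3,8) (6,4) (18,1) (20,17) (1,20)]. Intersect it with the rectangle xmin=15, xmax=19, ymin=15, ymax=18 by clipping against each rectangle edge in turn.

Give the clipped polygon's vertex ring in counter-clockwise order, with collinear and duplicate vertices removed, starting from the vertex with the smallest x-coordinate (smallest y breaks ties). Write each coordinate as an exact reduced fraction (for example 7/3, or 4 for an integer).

1. After x ≥ 15: [(15,7/4) (18,1) (20,17) (15,338/19)]
2. After x ≤ 19: [(15,7/4) (18,1) (19,9) (19,326/19) (15,338/19)]
3. After y ≥ 15: [(15,15) (19,15) (19,326/19) (15,338/19)]
4. After y ≤ 18: [(15,15) (19,15) (19,326/19) (15,338/19)]
5. Canonical ring: [(15,15) (19,15) (19,326/19) (15,338/19)]

Clipped polygon: [(15,15) (19,15) (19,326/19) (15,338/19)]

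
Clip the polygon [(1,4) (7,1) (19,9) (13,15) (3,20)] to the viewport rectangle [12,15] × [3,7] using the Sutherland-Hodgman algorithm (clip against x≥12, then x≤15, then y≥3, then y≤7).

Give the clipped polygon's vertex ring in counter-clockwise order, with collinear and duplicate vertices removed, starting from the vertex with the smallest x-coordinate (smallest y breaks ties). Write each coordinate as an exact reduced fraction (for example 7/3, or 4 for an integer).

Clipped polygon: [(12,13/3) (15,19/3) (15,7) (12,7)]

1. After x ≥ 12: [(12,13/3) (19,9) (13,15) (12,31/2)]
2. After x ≤ 15: [(12,13/3) (15,19/3) (15,13) (13,15) (12,31/2)]
3. After y ≥ 3: [(12,13/3) (15,19/3) (15,13) (13,15) (12,31/2)]
4. After y ≤ 7: [(12,7) (12,13/3) (15,19/3) (15,7)]
5. Canonical ring: [(12,13/3) (15,19/3) (15,7) (12,7)]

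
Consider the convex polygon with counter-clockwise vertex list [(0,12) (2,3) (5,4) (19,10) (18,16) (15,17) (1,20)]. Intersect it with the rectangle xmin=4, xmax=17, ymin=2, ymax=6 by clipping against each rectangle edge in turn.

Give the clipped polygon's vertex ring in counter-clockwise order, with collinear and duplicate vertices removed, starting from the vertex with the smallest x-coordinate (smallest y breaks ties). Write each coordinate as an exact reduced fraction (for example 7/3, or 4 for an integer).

1. After x ≥ 4: [(4,11/3) (5,4) (19,10) (18,16) (15,17) (4,271/14)]
2. After x ≤ 17: [(4,11/3) (5,4) (17,64/7) (17,49/3) (15,17) (4,271/14)]
3. After y ≥ 2: [(4,11/3) (5,4) (17,64/7) (17,49/3) (15,17) (4,271/14)]
4. After y ≤ 6: [(4,6) (4,11/3) (5,4) (29/3,6)]
5. Canonical ring: [(4,11/3) (5,4) (29/3,6) (4,6)]

Clipped polygon: [(4,11/3) (5,4) (29/3,6) (4,6)]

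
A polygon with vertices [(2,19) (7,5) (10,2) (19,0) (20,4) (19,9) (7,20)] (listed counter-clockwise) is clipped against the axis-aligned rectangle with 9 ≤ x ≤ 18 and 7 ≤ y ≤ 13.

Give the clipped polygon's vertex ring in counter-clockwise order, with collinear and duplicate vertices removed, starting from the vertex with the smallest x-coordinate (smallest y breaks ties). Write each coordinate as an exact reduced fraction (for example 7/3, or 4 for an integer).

1. After x ≥ 9: [(9,3) (10,2) (19,0) (20,4) (19,9) (9,109/6)]
2. After x ≤ 18: [(9,3) (10,2) (18,2/9) (18,119/12) (9,109/6)]
3. After y ≥ 7: [(9,7) (18,7) (18,119/12) (9,109/6)]
4. After y ≤ 13: [(9,13) (9,7) (18,7) (18,119/12) (161/11,13)]
5. Canonical ring: [(9,7) (18,7) (18,119/12) (161/11,13) (9,13)]

Clipped polygon: [(9,7) (18,7) (18,119/12) (161/11,13) (9,13)]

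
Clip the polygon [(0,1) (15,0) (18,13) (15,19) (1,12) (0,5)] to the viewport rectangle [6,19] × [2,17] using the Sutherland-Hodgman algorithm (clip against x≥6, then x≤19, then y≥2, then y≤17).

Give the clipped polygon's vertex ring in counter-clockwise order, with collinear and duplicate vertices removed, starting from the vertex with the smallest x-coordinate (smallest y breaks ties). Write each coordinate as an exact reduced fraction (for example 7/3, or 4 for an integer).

1. After x ≥ 6: [(6,3/5) (15,0) (18,13) (15,19) (6,29/2)]
2. After x ≤ 19: [(6,3/5) (15,0) (18,13) (15,19) (6,29/2)]
3. After y ≥ 2: [(6,2) (201/13,2) (18,13) (15,19) (6,29/2)]
4. After y ≤ 17: [(6,2) (201/13,2) (18,13) (16,17) (11,17) (6,29/2)]
5. Canonical ring: [(6,2) (201/13,2) (18,13) (16,17) (11,17) (6,29/2)]

Clipped polygon: [(6,2) (201/13,2) (18,13) (16,17) (11,17) (6,29/2)]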